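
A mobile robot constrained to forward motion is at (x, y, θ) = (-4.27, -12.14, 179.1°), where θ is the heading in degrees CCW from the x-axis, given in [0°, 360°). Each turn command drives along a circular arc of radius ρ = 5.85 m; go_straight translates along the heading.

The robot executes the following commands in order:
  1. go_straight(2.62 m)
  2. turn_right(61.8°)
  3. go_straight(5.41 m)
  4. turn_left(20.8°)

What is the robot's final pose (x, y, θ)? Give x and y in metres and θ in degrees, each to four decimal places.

set_pose: (x, y, θ) = (-4.2700, -12.1400, 179.1000°), ρ = 5.85
go_straight(2.62): x += 2.62·cos θ, y += 2.62·sin θ → (-6.8897, -12.0988, 179.1000°)
turn_right(61.8°): centre at ρ to the right, rotate −61.8° → (-11.9962, -8.9327, 117.3000°)
go_straight(5.41): x += 5.41·cos θ, y += 5.41·sin θ → (-14.4775, -4.1252, 117.3000°)
turn_left(20.8°): centre at ρ to the left, rotate +20.8° → (-15.7691, -2.4541, 138.1000°)

(-15.7691, -2.4541, 138.1000°)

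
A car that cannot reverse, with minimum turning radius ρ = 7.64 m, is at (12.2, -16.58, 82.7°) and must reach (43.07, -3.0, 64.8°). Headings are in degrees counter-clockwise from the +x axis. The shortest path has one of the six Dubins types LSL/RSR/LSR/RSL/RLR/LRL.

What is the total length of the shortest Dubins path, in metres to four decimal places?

36.2322 m

Let ψ = atan2(Δy, Δx) = atan2(13.58, 30.87) = 23.7451° be the start→goal bearing.
Normalize: d = |goal − start| / ρ = 33.724966/7.64 = 4.414263, α = (θ_start − ψ) mod 360° = 58.9549° = 1.028956 rad, β = (θ_goal − ψ) mod 360° = 41.0549° = 0.716542 rad.
Common terms: sin α = 0.856761, cos α = 0.515713, sin β = 0.656781, cos β = 0.754081, cos(α−β) = 0.951594, d² = 19.485713. Work in radians in the unit-radius frame; every candidate has L = ρ·(t + p + q).
LSL: p² = 2 + d² − 2cos(α−β) + 2d(sin α − sin β) = 21.348052; p = √p² = 4.620395; φ = atan2(cos β − cos α, d + sin α − sin β) = 0.051613 rad; t = (φ − α) mod 2π = 5.305842 rad, q = (β − φ) mod 2π = 0.664929 rad → L = 7.64·(5.305842 + 4.620395 + 0.664929) = 7.64·10.591167 = 80.916513 m
RSR: p² = 2 + d² − 2cos(α−β) + 2d(sin β − sin α) = 17.816997; p = √p² = 4.221018; φ = atan2(cos α − cos β, d − sin α + sin β) = -0.056502 rad; t = (α − φ) mod 2π = 1.085458 rad, q = (φ − β) mod 2π = 5.510141 rad → L = 7.64·(1.085458 + 4.221018 + 5.510141) = 7.64·10.816618 = 82.638959 m
LSR: p² = d² − 2 + 2cos(α−β) + 2d(sin α + sin β) = 32.751251; p = √p² = 5.722871; φ = atan2(−cos α − cos β, d + sin α + sin β) − atan2(−2, p) = 0.125186 rad; t = (φ − α) mod 2π = 5.379415 rad, q = (φ − β) mod 2π = 5.691829 rad → L = 7.64·(5.379415 + 5.722871 + 5.691829) = 7.64·16.794115 = 128.307038 m
RSL: p² = d² − 2 + 2cos(α−β) − 2d(sin α + sin β) = 6.026553; p = √p² = 2.454904; φ = atan2(cos α + cos β, d − sin α − sin β) − atan2(2, p) = -0.271016 rad; t = (α − φ) mod 2π = 1.299973 rad, q = (β − φ) mod 2π = 0.987559 rad → L = 7.64·(1.299973 + 2.454904 + 0.987559) = 7.64·4.742436 = 36.232207 m
RLR: c = (6 − d² + 2cos(α−β) + 2d(sin α − sin β))/8 = -1.227125, |c| > 1 → infeasible
LRL: c = (6 − d² + 2cos(α−β) − 2d(sin α − sin β))/8 = -1.668507, |c| > 1 → infeasible
Shortest: RSL with L = 36.232207 m ≈ 36.2322 m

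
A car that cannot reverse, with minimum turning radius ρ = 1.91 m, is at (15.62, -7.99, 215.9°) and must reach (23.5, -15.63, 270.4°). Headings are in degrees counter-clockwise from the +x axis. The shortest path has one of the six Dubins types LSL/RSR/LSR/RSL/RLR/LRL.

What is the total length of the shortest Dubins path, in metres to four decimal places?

13.1082 m

Let ψ = atan2(Δy, Δx) = atan2(-7.64, 7.88) = -44.1141° be the start→goal bearing.
Normalize: d = |goal − start| / ρ = 10.975609/1.91 = 5.746392, α = (θ_start − ψ) mod 360° = 260.0141° = 4.538101 rad, β = (θ_goal − ψ) mod 360° = 314.5141° = 5.489306 rad.
Common terms: sin α = -0.984850, cos α = -0.173407, sin β = -0.713079, cos β = 0.701084, cos(α−β) = 0.580703, d² = 33.021025. Work in radians in the unit-radius frame; every candidate has L = ρ·(t + p + q).
LSL: p² = 2 + d² − 2cos(α−β) + 2d(sin α − sin β) = 30.736204; p = √p² = 5.544024; φ = atan2(cos β − cos α, d + sin α − sin β) = 0.158397 rad; t = (φ − α) mod 2π = 1.903481 rad, q = (β − φ) mod 2π = 5.330908 rad → L = 1.91·(1.903481 + 5.544024 + 5.330908) = 1.91·12.778414 = 24.406771 m
RSR: p² = 2 + d² − 2cos(α−β) + 2d(sin β − sin α) = 36.983034; p = √p² = 6.081368; φ = atan2(cos α − cos β, d − sin α + sin β) = -0.144299 rad; t = (α − φ) mod 2π = 4.682400 rad, q = (φ − β) mod 2π = 0.649581 rad → L = 1.91·(4.682400 + 6.081368 + 0.649581) = 1.91·11.413349 = 21.799496 m
LSR: p² = d² − 2 + 2cos(α−β) + 2d(sin α + sin β) = 12.668500; p = √p² = 3.559284; φ = atan2(−cos α − cos β, d + sin α + sin β) − atan2(−2, p) = 0.382332 rad; t = (φ − α) mod 2π = 2.127416 rad, q = (φ − β) mod 2π = 1.176212 rad → L = 1.91·(2.127416 + 3.559284 + 1.176212) = 1.91·6.862912 = 13.108161 m
RSL: p² = d² − 2 + 2cos(α−β) − 2d(sin α + sin β) = 51.696361; p = √p² = 7.190018; φ = atan2(cos α + cos β, d − sin α − sin β) − atan2(2, p) = -0.200540 rad; t = (α − φ) mod 2π = 4.738641 rad, q = (β − φ) mod 2π = 5.689846 rad → L = 1.91·(4.738641 + 7.190018 + 5.689846) = 1.91·17.618505 = 33.651345 m
RLR: c = (6 − d² + 2cos(α−β) + 2d(sin α − sin β))/8 = -3.622879, |c| > 1 → infeasible
LRL: c = (6 − d² + 2cos(α−β) − 2d(sin α − sin β))/8 = -2.842025, |c| > 1 → infeasible
Shortest: LSR with L = 13.108161 m ≈ 13.1082 m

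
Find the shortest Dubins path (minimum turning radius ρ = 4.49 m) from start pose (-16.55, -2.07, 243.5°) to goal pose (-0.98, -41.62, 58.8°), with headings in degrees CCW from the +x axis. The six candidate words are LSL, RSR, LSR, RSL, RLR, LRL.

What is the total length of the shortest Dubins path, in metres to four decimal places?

Let ψ = atan2(Δy, Δx) = atan2(-39.55, 15.57) = -68.5115° be the start→goal bearing.
Normalize: d = |goal − start| / ρ = 42.504440/4.49 = 9.466468, α = (θ_start − ψ) mod 360° = 312.0115° = 5.445628 rad, β = (θ_goal − ψ) mod 360° = 127.3115° = 2.222005 rad.
Common terms: sin α = -0.743011, cos α = 0.669280, sin β = 0.795352, cos β = -0.606148, cos(α−β) = -0.996637, d² = 89.614010. Work in radians in the unit-radius frame; every candidate has L = ρ·(t + p + q).
LSL: p² = 2 + d² − 2cos(α−β) + 2d(sin α − sin β) = 64.481565; p = √p² = 8.030041; φ = atan2(cos β − cos α, d + sin α − sin β) = -0.159508 rad; t = (φ − α) mod 2π = 0.678050 rad, q = (β − φ) mod 2π = 2.381512 rad → L = 4.49·(0.678050 + 8.030041 + 2.381512) = 4.49·11.089604 = 49.792320 m
RSR: p² = 2 + d² − 2cos(α−β) + 2d(sin β − sin α) = 122.733005; p = √p² = 11.078493; φ = atan2(cos α − cos β, d − sin α + sin β) = 0.115382 rad; t = (α − φ) mod 2π = 5.330245 rad, q = (φ − β) mod 2π = 4.176563 rad → L = 4.49·(5.330245 + 11.078493 + 4.176563) = 4.49·20.585301 = 92.428003 m
LSR: p² = d² − 2 + 2cos(α−β) + 2d(sin α + sin β) = 86.611710; p = √p² = 9.306541; φ = atan2(−cos α − cos β, d + sin α + sin β) − atan2(−2, p) = 0.205051 rad; t = (φ − α) mod 2π = 1.042608 rad, q = (φ − β) mod 2π = 4.266232 rad → L = 4.49·(1.042608 + 9.306541 + 4.266232) = 4.49·14.615381 = 65.623061 m
RSL: p² = d² − 2 + 2cos(α−β) − 2d(sin α + sin β) = 84.629760; p = √p² = 9.199443; φ = atan2(cos α + cos β, d − sin α − sin β) − atan2(2, p) = -0.207367 rad; t = (α − φ) mod 2π = 5.652995 rad, q = (β − φ) mod 2π = 2.429372 rad → L = 4.49·(5.652995 + 9.199443 + 2.429372) = 4.49·17.281810 = 77.595329 m
RLR: c = (6 − d² + 2cos(α−β) + 2d(sin α − sin β))/8 = -14.341626, |c| > 1 → infeasible
LRL: c = (6 − d² + 2cos(α−β) − 2d(sin α − sin β))/8 = -7.060196, |c| > 1 → infeasible
Shortest: LSL with L = 49.792320 m ≈ 49.7923 m

49.7923 m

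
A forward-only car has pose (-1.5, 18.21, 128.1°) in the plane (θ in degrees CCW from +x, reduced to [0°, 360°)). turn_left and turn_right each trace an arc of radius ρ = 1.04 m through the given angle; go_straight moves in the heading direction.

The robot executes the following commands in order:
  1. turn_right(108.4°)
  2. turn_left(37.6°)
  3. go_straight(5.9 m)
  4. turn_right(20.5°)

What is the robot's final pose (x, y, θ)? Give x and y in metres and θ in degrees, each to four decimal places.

set_pose: (x, y, θ) = (-1.5000, 18.2100, 128.1000°), ρ = 1.04
turn_right(108.4°): centre at ρ to the right, rotate −108.4° → (-1.0322, 19.8308, 19.7000°)
turn_left(37.6°): centre at ρ to the left, rotate +37.6° → (-0.5076, 20.2481, 57.3000°)
go_straight(5.9): x += 5.9·cos θ, y += 5.9·sin θ → (2.6798, 25.2130, 57.3000°)
turn_right(20.5°): centre at ρ to the right, rotate −20.5° → (2.9320, 25.4840, 36.8000°)

(2.9320, 25.4840, 36.8000°)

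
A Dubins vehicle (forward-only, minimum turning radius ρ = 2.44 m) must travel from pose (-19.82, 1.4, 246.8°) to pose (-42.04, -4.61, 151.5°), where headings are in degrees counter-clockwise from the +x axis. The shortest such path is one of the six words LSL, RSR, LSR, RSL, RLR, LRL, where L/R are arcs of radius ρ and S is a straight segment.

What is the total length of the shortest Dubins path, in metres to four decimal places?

Let ψ = atan2(Δy, Δx) = atan2(-6.01, -22.22) = -164.8650° be the start→goal bearing.
Normalize: d = |goal − start| / ρ = 23.018438/2.44 = 9.433786, α = (θ_start − ψ) mod 360° = 51.6650° = 0.901724 rad, β = (θ_goal − ψ) mod 360° = 316.3650° = 5.521610 rad.
Common terms: sin α = 0.784397, cos α = 0.620259, sin β = -0.690062, cos β = 0.723750, cos(α−β) = -0.092371, d² = 88.996322. Work in radians in the unit-radius frame; every candidate has L = ρ·(t + p + q).
LSL: p² = 2 + d² − 2cos(α−β) + 2d(sin α − sin β) = 119.000534; p = √p² = 10.908737; φ = atan2(cos β − cos α, d + sin α − sin β) = 0.009487 rad; t = (φ − α) mod 2π = 5.390949 rad, q = (β − φ) mod 2π = 5.512123 rad → L = 2.44·(5.390949 + 10.908737 + 5.512123) = 2.44·21.811808 = 53.220813 m
RSR: p² = 2 + d² − 2cos(α−β) + 2d(sin β − sin α) = 63.361592; p = √p² = 7.959999; φ = atan2(cos α − cos β, d − sin α + sin β) = -0.013002 rad; t = (α − φ) mod 2π = 0.914725 rad, q = (φ − β) mod 2π = 0.748574 rad → L = 2.44·(0.914725 + 7.959999 + 0.748574) = 2.44·9.623298 = 23.480848 m
LSR: p² = d² − 2 + 2cos(α−β) + 2d(sin α + sin β) = 88.591447; p = √p² = 9.412303; φ = atan2(−cos α − cos β, d + sin α + sin β) − atan2(−2, p) = 0.069241 rad; t = (φ − α) mod 2π = 5.450703 rad, q = (φ − β) mod 2π = 0.830816 rad → L = 2.44·(5.450703 + 9.412303 + 0.830816) = 2.44·15.693822 = 38.292927 m
RSL: p² = d² − 2 + 2cos(α−β) − 2d(sin α + sin β) = 85.031713; p = √p² = 9.221264; φ = atan2(cos α + cos β, d − sin α − sin β) − atan2(2, p) = -0.070657 rad; t = (α − φ) mod 2π = 0.972380 rad, q = (β − φ) mod 2π = 5.592267 rad → L = 2.44·(0.972380 + 9.221264 + 5.592267) = 2.44·15.785911 = 38.517623 m
RLR: c = (6 − d² + 2cos(α−β) + 2d(sin α − sin β))/8 = -6.920199, |c| > 1 → infeasible
LRL: c = (6 − d² + 2cos(α−β) − 2d(sin α − sin β))/8 = -13.875067, |c| > 1 → infeasible
Shortest: RSR with L = 23.480848 m ≈ 23.4808 m

23.4808 m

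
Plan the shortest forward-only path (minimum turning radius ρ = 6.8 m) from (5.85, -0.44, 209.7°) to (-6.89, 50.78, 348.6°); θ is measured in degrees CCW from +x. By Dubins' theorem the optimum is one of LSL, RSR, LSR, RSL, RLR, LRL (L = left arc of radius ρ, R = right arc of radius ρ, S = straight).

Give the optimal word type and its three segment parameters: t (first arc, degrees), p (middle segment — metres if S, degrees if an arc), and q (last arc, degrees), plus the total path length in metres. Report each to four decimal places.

RSR: t = 104.2040°, p = 40.1053 m, q = 116.8960°, L = 66.3460 m

Let ψ = atan2(Δy, Δx) = atan2(51.22, -12.74) = 103.9678° be the start→goal bearing.
Normalize: d = |goal − start| / ρ = 52.780640/6.8 = 7.761859, α = (θ_start − ψ) mod 360° = 105.7322° = 1.845375 rad, β = (θ_goal − ψ) mod 360° = 244.6322° = 4.269638 rad.
Common terms: sin α = 0.962539, cos α = -0.271142, sin β = -0.903576, cos β = -0.428427, cos(α−β) = -0.753563, d² = 60.246453. Work in radians in the unit-radius frame; every candidate has L = ρ·(t + p + q).
LSL: p² = 2 + d² − 2cos(α−β) + 2d(sin α − sin β) = 92.722634; p = √p² = 9.629259; φ = atan2(cos β − cos α, d + sin α − sin β) = -0.016335 rad; t = (φ − α) mod 2π = 4.421475 rad, q = (β − φ) mod 2π = 4.285972 rad → L = 6.8·(4.421475 + 9.629259 + 4.285972) = 6.8·18.336707 = 124.689607 m
RSR: p² = 2 + d² − 2cos(α−β) + 2d(sin β − sin α) = 34.784526; p = √p² = 5.897841; φ = atan2(cos α − cos β, d − sin α + sin β) = 0.026672 rad; t = (α − φ) mod 2π = 1.818704 rad, q = (φ − β) mod 2π = 2.040219 rad → L = 6.8·(1.818704 + 5.897841 + 2.040219) = 6.8·9.756764 = 66.345993 m
LSR: p² = d² − 2 + 2cos(α−β) + 2d(sin α + sin β) = 57.654654; p = √p² = 7.593066; φ = atan2(−cos α − cos β, d + sin α + sin β) − atan2(−2, p) = 0.346761 rad; t = (φ − α) mod 2π = 4.784571 rad, q = (φ − β) mod 2π = 2.360308 rad → L = 6.8·(4.784571 + 7.593066 + 2.360308) = 6.8·14.737945 = 100.218027 m
RSL: p² = d² − 2 + 2cos(α−β) − 2d(sin α + sin β) = 55.823999; p = √p² = 7.471546; φ = atan2(cos α + cos β, d − sin α − sin β) − atan2(2, p) = -0.352121 rad; t = (α − φ) mod 2π = 2.197496 rad, q = (β − φ) mod 2π = 4.621758 rad → L = 6.8·(2.197496 + 7.471546 + 4.621758) = 6.8·14.290800 = 97.177441 m
RLR: c = (6 − d² + 2cos(α−β) + 2d(sin α − sin β))/8 = -3.348066, |c| > 1 → infeasible
LRL: c = (6 − d² + 2cos(α−β) − 2d(sin α − sin β))/8 = -10.590329, |c| > 1 → infeasible
Shortest: RSR with L = 66.345993 m ≈ 66.3460 m
Convert RSR to answer units (arcs ×180/π): t = 1.818704·180/π = 104.2040°, p = ρ·p = 6.8·5.897841 = 40.1053 m, q = 2.040219·180/π = 116.8960°, L = 66.3460 m.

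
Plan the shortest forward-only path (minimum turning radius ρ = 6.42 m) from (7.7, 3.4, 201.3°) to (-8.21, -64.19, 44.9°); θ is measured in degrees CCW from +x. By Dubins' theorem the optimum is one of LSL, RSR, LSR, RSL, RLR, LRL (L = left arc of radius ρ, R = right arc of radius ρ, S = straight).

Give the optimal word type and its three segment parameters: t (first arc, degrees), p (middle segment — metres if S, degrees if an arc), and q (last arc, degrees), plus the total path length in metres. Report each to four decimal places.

Let ψ = atan2(Δy, Δx) = atan2(-67.59, -15.91) = -103.2457° be the start→goal bearing.
Normalize: d = |goal − start| / ρ = 69.437282/6.42 = 10.815776, α = (θ_start − ψ) mod 360° = 304.5457° = 5.315325 rad, β = (θ_goal − ψ) mod 360° = 148.1457° = 2.585631 rad.
Common terms: sin α = -0.823674, cos α = 0.567064, sin β = 0.527761, cos β = -0.849393, cos(α−β) = -0.916363, d² = 116.981012. Work in radians in the unit-radius frame; every candidate has L = ρ·(t + p + q).
LSL: p² = 2 + d² − 2cos(α−β) + 2d(sin α − sin β) = 91.580107; p = √p² = 9.569750; φ = atan2(cos β − cos α, d + sin α − sin β) = -0.148560 rad; t = (φ − α) mod 2π = 0.819300 rad, q = (β − φ) mod 2π = 2.734190 rad → L = 6.42·(0.819300 + 9.569750 + 2.734190) = 6.42·13.123240 = 84.251200 m
RSR: p² = 2 + d² − 2cos(α−β) + 2d(sin β − sin α) = 150.047369; p = √p² = 12.249382; φ = atan2(cos α − cos β, d − sin α + sin β) = 0.115894 rad; t = (α − φ) mod 2π = 5.199431 rad, q = (φ − β) mod 2π = 3.813449 rad → L = 6.42·(5.199431 + 12.249382 + 3.813449) = 6.42·21.262263 = 136.503726 m
LSR: p² = d² − 2 + 2cos(α−β) + 2d(sin α + sin β) = 106.747225; p = √p² = 10.331855; φ = atan2(−cos α − cos β, d + sin α + sin β) − atan2(−2, p) = 0.218042 rad; t = (φ − α) mod 2π = 1.185902 rad, q = (φ − β) mod 2π = 3.915597 rad → L = 6.42·(1.185902 + 10.331855 + 3.915597) = 6.42·15.433354 = 99.082135 m
RSL: p² = d² − 2 + 2cos(α−β) − 2d(sin α + sin β) = 119.549349; p = √p² = 10.933863; φ = atan2(cos α + cos β, d − sin α − sin β) − atan2(2, p) = -0.206321 rad; t = (α − φ) mod 2π = 5.521646 rad, q = (β − φ) mod 2π = 2.791951 rad → L = 6.42·(5.521646 + 10.933863 + 2.791951) = 6.42·19.247460 = 123.568693 m
RLR: c = (6 − d² + 2cos(α−β) + 2d(sin α − sin β))/8 = -17.755921, |c| > 1 → infeasible
LRL: c = (6 − d² + 2cos(α−β) − 2d(sin α − sin β))/8 = -10.447513, |c| > 1 → infeasible
Shortest: LSL with L = 84.251200 m ≈ 84.2512 m
Convert LSL to answer units (arcs ×180/π): t = 0.819300·180/π = 46.9424°, p = ρ·p = 6.42·9.569750 = 61.4378 m, q = 2.734190·180/π = 156.6576°, L = 84.2512 m.

LSL: t = 46.9424°, p = 61.4378 m, q = 156.6576°, L = 84.2512 m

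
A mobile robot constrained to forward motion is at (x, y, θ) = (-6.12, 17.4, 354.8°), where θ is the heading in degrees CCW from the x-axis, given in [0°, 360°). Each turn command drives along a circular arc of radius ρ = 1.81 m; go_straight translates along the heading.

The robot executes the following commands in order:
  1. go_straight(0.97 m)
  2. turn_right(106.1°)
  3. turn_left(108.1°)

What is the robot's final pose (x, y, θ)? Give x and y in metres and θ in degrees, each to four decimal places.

set_pose: (x, y, θ) = (-6.1200, 17.4000, 354.8000°), ρ = 1.81
go_straight(0.97): x += 0.97·cos θ, y += 0.97·sin θ → (-5.1540, 17.3121, 354.8000°)
turn_right(106.1°): centre at ρ to the right, rotate −106.1° → (-3.6317, 14.8521, 248.7000°)
turn_left(108.1°): centre at ρ to the left, rotate +108.1° → (-2.0464, 12.3874, 356.8000°)

(-2.0464, 12.3874, 356.8000°)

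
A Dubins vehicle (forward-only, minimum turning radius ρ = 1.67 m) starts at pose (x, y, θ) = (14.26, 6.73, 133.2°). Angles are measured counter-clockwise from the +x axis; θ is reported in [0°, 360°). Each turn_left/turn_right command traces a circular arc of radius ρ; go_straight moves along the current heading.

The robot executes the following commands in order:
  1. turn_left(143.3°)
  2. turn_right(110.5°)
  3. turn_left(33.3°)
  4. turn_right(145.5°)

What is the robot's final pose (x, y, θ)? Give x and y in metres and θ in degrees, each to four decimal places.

set_pose: (x, y, θ) = (14.2600, 6.7300, 133.2000°), ρ = 1.67
turn_left(143.3°): centre at ρ to the left, rotate +143.3° → (11.3834, 5.3978, 276.5000°)
turn_right(110.5°): centre at ρ to the right, rotate −110.5° → (9.3201, 3.5883, 166.0000°)
turn_left(33.3°): centre at ρ to the left, rotate +33.3° → (8.3641, 3.5441, 199.3000°)
turn_right(145.5°): centre at ρ to the right, rotate −145.5° → (6.4645, 6.1065, 53.8000°)

(6.4645, 6.1065, 53.8000°)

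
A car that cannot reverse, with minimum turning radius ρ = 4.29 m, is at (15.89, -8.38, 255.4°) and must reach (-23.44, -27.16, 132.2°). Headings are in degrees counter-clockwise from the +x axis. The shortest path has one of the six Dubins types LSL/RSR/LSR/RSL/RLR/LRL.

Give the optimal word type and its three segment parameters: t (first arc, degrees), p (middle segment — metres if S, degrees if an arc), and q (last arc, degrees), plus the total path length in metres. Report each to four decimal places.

Let ψ = atan2(Δy, Δx) = atan2(-18.78, -39.33) = -154.4756° be the start→goal bearing.
Normalize: d = |goal − start| / ρ = 43.583682/4.29 = 10.159366, α = (θ_start − ψ) mod 360° = 49.8756° = 0.870494 rad, β = (θ_goal − ψ) mod 360° = 286.6756° = 5.003433 rad.
Common terms: sin α = 0.764647, cos α = 0.644449, sin β = -0.957945, cos β = 0.286953, cos(α−β) = -0.547563, d² = 103.212724. Work in radians in the unit-radius frame; every candidate has L = ρ·(t + p + q).
LSL: p² = 2 + d² − 2cos(α−β) + 2d(sin α − sin β) = 141.308735; p = √p² = 11.887335; φ = atan2(cos β − cos α, d + sin α − sin β) = -0.030078 rad; t = (φ − α) mod 2π = 5.382613 rad, q = (β − φ) mod 2π = 5.033512 rad → L = 4.29·(5.382613 + 11.887335 + 5.033512) = 4.29·22.303460 = 95.681844 m
RSR: p² = 2 + d² − 2cos(α−β) + 2d(sin β − sin α) = 71.306967; p = √p² = 8.444345; φ = atan2(cos α − cos β, d − sin α + sin β) = 0.042348 rad; t = (α − φ) mod 2π = 0.828145 rad, q = (φ − β) mod 2π = 1.322100 rad → L = 4.29·(0.828145 + 8.444345 + 1.322100) = 4.29·10.594591 = 45.450795 m
LSR: p² = d² − 2 + 2cos(α−β) + 2d(sin α + sin β) = 96.190037; p = √p² = 9.807652; φ = atan2(−cos α − cos β, d + sin α + sin β) − atan2(−2, p) = 0.107978 rad; t = (φ − α) mod 2π = 5.520669 rad, q = (φ − β) mod 2π = 1.387730 rad → L = 4.29·(5.520669 + 9.807652 + 1.387730) = 4.29·16.716051 = 71.711858 m
RSL: p² = d² − 2 + 2cos(α−β) − 2d(sin α + sin β) = 104.045159; p = √p² = 10.200253; φ = atan2(cos α + cos β, d − sin α − sin β) − atan2(2, p) = -0.103892 rad; t = (α − φ) mod 2π = 0.974385 rad, q = (β − φ) mod 2π = 5.107325 rad → L = 4.29·(0.974385 + 10.200253 + 5.107325) = 4.29·16.281963 = 69.849621 m
RLR: c = (6 − d² + 2cos(α−β) + 2d(sin α − sin β))/8 = -7.913371, |c| > 1 → infeasible
LRL: c = (6 − d² + 2cos(α−β) − 2d(sin α − sin β))/8 = -16.663592, |c| > 1 → infeasible
Shortest: RSR with L = 45.450795 m ≈ 45.4508 m
Convert RSR to answer units (arcs ×180/π): t = 0.828145·180/π = 47.4492°, p = ρ·p = 4.29·8.444345 = 36.2262 m, q = 1.322100·180/π = 75.7508°, L = 45.4508 m.

RSR: t = 47.4492°, p = 36.2262 m, q = 75.7508°, L = 45.4508 m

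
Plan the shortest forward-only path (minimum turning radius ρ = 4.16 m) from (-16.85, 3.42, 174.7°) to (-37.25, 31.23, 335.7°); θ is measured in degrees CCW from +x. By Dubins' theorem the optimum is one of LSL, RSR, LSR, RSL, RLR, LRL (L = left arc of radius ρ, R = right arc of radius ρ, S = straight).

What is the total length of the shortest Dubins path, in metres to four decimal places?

44.4676 m

Let ψ = atan2(Δy, Δx) = atan2(27.81, -20.40) = 126.2619° be the start→goal bearing.
Normalize: d = |goal − start| / ρ = 34.489942/4.16 = 8.290851, α = (θ_start − ψ) mod 360° = 48.4381° = 0.845405 rad, β = (θ_goal − ψ) mod 360° = 209.4381° = 3.655385 rad.
Common terms: sin α = 0.748240, cos α = 0.663428, sin β = -0.491483, cos β = -0.870887, cos(α−β) = -0.945519, d² = 68.738218. Work in radians in the unit-radius frame; every candidate has L = ρ·(t + p + q).
LSL: p² = 2 + d² − 2cos(α−β) + 2d(sin α − sin β) = 93.185974; p = √p² = 9.653288; φ = atan2(cos β − cos α, d + sin α − sin β) = -0.159619 rad; t = (φ − α) mod 2π = 5.278161 rad, q = (β − φ) mod 2π = 3.815004 rad → L = 4.16·(5.278161 + 9.653288 + 3.815004) = 4.16·18.746454 = 77.985247 m
RSR: p² = 2 + d² − 2cos(α−β) + 2d(sin β − sin α) = 52.072536; p = √p² = 7.216130; φ = atan2(cos α − cos β, d − sin α + sin β) = 0.214259 rad; t = (α − φ) mod 2π = 0.631146 rad, q = (φ − β) mod 2π = 2.842059 rad → L = 4.16·(0.631146 + 7.216130 + 2.842059) = 4.16·10.689335 = 44.467635 m
LSR: p² = d² − 2 + 2cos(α−β) + 2d(sin α + sin β) = 69.104638; p = √p² = 8.312920; φ = atan2(−cos α − cos β, d + sin α + sin β) − atan2(−2, p) = 0.260368 rad; t = (φ − α) mod 2π = 5.698149 rad, q = (φ − β) mod 2π = 2.888169 rad → L = 4.16·(5.698149 + 8.312920 + 2.888169) = 4.16·16.899238 = 70.300829 m
RSL: p² = d² − 2 + 2cos(α−β) − 2d(sin α + sin β) = 60.589723; p = √p² = 7.783940; φ = atan2(cos α + cos β, d − sin α − sin β) − atan2(2, p) = -0.277316 rad; t = (α − φ) mod 2π = 1.122720 rad, q = (β − φ) mod 2π = 3.932700 rad → L = 4.16·(1.122720 + 7.783940 + 3.932700) = 4.16·12.839361 = 53.411741 m
RLR: c = (6 − d² + 2cos(α−β) + 2d(sin α − sin β))/8 = -5.509067, |c| > 1 → infeasible
LRL: c = (6 − d² + 2cos(α−β) − 2d(sin α − sin β))/8 = -10.648247, |c| > 1 → infeasible
Shortest: RSR with L = 44.467635 m ≈ 44.4676 m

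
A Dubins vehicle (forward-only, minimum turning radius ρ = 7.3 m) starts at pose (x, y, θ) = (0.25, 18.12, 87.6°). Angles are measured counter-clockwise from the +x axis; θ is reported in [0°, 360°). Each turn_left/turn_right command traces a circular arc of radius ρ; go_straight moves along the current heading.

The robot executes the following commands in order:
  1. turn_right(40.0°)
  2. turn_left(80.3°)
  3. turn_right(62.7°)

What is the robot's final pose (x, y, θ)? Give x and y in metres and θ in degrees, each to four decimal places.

(1.6560, 39.6897, 65.2000°)

set_pose: (x, y, θ) = (0.2500, 18.1200, 87.6000°), ρ = 7.3
turn_right(40.0°): centre at ρ to the right, rotate −40.0° → (2.1529, 22.7367, 47.6000°)
turn_left(80.3°): centre at ρ to the left, rotate +80.3° → (2.5225, 32.1434, 127.9000°)
turn_right(62.7°): centre at ρ to the right, rotate −62.7° → (1.6560, 39.6897, 65.2000°)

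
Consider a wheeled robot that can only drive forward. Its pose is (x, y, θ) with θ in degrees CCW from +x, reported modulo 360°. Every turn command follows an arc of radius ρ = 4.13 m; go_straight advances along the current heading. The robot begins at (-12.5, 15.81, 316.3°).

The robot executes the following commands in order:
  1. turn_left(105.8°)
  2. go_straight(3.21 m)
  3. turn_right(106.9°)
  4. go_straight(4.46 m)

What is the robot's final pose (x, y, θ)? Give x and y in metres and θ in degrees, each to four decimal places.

set_pose: (x, y, θ) = (-12.5000, 15.8100, 316.3000°), ρ = 4.13
turn_left(105.8°): centre at ρ to the left, rotate +105.8° → (-5.9967, 16.8633, 422.1000° ≡ 62.1000°)
go_straight(3.21): x += 3.21·cos θ, y += 3.21·sin θ → (-4.4946, 19.7002, 62.1000°)
turn_right(106.9°): centre at ρ to the right, rotate −106.9° → (2.0654, 20.6982, -44.8000° ≡ 315.2000°)
go_straight(4.46): x += 4.46·cos θ, y += 4.46·sin θ → (5.2301, 17.5555, 315.2000°)

(5.2301, 17.5555, 315.2000°)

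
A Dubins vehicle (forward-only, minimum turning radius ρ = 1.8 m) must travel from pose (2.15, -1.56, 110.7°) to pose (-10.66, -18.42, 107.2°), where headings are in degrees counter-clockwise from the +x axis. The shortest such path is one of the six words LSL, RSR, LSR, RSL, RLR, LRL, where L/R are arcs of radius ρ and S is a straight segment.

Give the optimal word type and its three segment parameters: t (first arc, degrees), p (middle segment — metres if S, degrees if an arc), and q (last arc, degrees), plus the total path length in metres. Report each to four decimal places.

LSR: t = 139.7066°, p = 17.9373 m, q = 143.2066°, L = 26.8253 m

Let ψ = atan2(Δy, Δx) = atan2(-16.86, -12.81) = -127.2271° be the start→goal bearing.
Normalize: d = |goal − start| / ρ = 21.174411/1.8 = 11.763562, α = (θ_start − ψ) mod 360° = 237.9271° = 4.152611 rad, β = (θ_goal − ψ) mod 360° = 234.4271° = 4.091524 rad.
Common terms: sin α = -0.847373, cos α = -0.530998, sin β = -0.813376, cos β = -0.581739, cos(α−β) = 0.998135, d² = 138.381389. Work in radians in the unit-radius frame; every candidate has L = ρ·(t + p + q).
LSL: p² = 2 + d² − 2cos(α−β) + 2d(sin α − sin β) = 137.585263; p = √p² = 11.729674; φ = atan2(cos β − cos α, d + sin α − sin β) = -0.004326 rad; t = (φ − α) mod 2π = 2.126249 rad, q = (β − φ) mod 2π = 4.095850 rad → L = 1.8·(2.126249 + 11.729674 + 4.095850) = 1.8·17.951773 = 32.313192 m
RSR: p² = 2 + d² − 2cos(α−β) + 2d(sin β − sin α) = 139.184975; p = √p² = 11.797668; φ = atan2(cos α − cos β, d − sin α + sin β) = 0.004301 rad; t = (α − φ) mod 2π = 4.148310 rad, q = (φ − β) mod 2π = 2.195962 rad → L = 1.8·(4.148310 + 11.797668 + 2.195962) = 1.8·18.141940 = 32.655492 m
LSR: p² = d² − 2 + 2cos(α−β) + 2d(sin α + sin β) = 99.305017; p = √p² = 9.965190; φ = atan2(−cos α − cos β, d + sin α + sin β) − atan2(−2, p) = 0.307766 rad; t = (φ − α) mod 2π = 2.438341 rad, q = (φ − β) mod 2π = 2.499427 rad → L = 1.8·(2.438341 + 9.965190 + 2.499427) = 1.8·14.902958 = 26.825325 m
RSL: p² = d² − 2 + 2cos(α−β) − 2d(sin α + sin β) = 177.450300; p = √p² = 13.321047; φ = atan2(cos α + cos β, d − sin α − sin β) − atan2(2, p) = -0.231726 rad; t = (α − φ) mod 2π = 4.384337 rad, q = (β − φ) mod 2π = 4.323250 rad → L = 1.8·(4.384337 + 13.321047 + 4.323250) = 1.8·22.028634 = 39.651542 m
RLR: c = (6 − d² + 2cos(α−β) + 2d(sin α − sin β))/8 = -16.398122, |c| > 1 → infeasible
LRL: c = (6 − d² + 2cos(α−β) − 2d(sin α − sin β))/8 = -16.198158, |c| > 1 → infeasible
Shortest: LSR with L = 26.825325 m ≈ 26.8253 m
Convert LSR to answer units (arcs ×180/π): t = 2.438341·180/π = 139.7066°, p = ρ·p = 1.8·9.965190 = 17.9373 m, q = 2.499427·180/π = 143.2066°, L = 26.8253 m.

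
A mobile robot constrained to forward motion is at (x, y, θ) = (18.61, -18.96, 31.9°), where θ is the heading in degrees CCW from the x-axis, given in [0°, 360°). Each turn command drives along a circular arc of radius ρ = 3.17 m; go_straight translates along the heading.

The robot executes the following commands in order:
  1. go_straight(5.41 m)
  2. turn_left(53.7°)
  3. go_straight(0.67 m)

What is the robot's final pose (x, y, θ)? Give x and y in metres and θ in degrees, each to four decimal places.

set_pose: (x, y, θ) = (18.6100, -18.9600, 31.9000°), ρ = 3.17
go_straight(5.41): x += 5.41·cos θ, y += 5.41·sin θ → (23.2029, -16.1011, 31.9000°)
turn_left(53.7°): centre at ρ to the left, rotate +53.7° → (24.6884, -13.6531, 85.6000°)
go_straight(0.67): x += 0.67·cos θ, y += 0.67·sin θ → (24.7398, -12.9851, 85.6000°)

(24.7398, -12.9851, 85.6000°)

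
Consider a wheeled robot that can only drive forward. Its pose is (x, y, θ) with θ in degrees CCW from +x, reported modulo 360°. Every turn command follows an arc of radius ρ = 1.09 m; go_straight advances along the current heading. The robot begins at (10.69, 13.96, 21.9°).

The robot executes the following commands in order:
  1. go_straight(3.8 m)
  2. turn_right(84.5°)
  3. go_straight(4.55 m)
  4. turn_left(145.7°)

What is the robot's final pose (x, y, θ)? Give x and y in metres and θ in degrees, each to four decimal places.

(19.7338, 11.1987, 83.1000°)

set_pose: (x, y, θ) = (10.6900, 13.9600, 21.9000°), ρ = 1.09
go_straight(3.8): x += 3.8·cos θ, y += 3.8·sin θ → (14.2158, 15.3774, 21.9000°)
turn_right(84.5°): centre at ρ to the right, rotate −84.5° → (15.5901, 14.8676, -62.6000° ≡ 297.4000°)
go_straight(4.55): x += 4.55·cos θ, y += 4.55·sin θ → (17.6840, 10.8281, 297.4000°)
turn_left(145.7°): centre at ρ to the left, rotate +145.7° → (19.7338, 11.1987, 443.1000° ≡ 83.1000°)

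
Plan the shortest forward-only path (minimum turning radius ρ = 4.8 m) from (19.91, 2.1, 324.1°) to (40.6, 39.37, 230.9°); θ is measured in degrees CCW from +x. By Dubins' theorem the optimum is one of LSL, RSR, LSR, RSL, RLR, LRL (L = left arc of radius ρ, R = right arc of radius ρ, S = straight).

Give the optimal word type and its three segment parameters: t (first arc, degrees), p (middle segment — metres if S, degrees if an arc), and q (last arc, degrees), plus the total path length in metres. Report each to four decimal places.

LSL: t = 90.4642°, p = 37.2556 m, q = 176.3358°, L = 59.6070 m

Let ψ = atan2(Δy, Δx) = atan2(37.27, 20.69) = 60.9637° be the start→goal bearing.
Normalize: d = |goal − start| / ρ = 42.627796/4.8 = 8.880791, α = (θ_start − ψ) mod 360° = 263.1363° = 4.592595 rad, β = (θ_goal − ψ) mod 360° = 169.9363° = 2.965948 rad.
Common terms: sin α = -0.992833, cos α = -0.119507, sin β = 0.174742, cos β = -0.984614, cos(α−β) = -0.055822, d² = 78.868446. Work in radians in the unit-radius frame; every candidate has L = ρ·(t + p + q).
LSL: p² = 2 + d² − 2cos(α−β) + 2d(sin α − sin β) = 60.242096; p = √p² = 7.761578; φ = atan2(cos β − cos α, d + sin α − sin β) = -0.111692 rad; t = (φ − α) mod 2π = 1.578898 rad, q = (β − φ) mod 2π = 3.077641 rad → L = 4.8·(1.578898 + 7.761578 + 3.077641) = 4.8·12.418117 = 59.606960 m
RSR: p² = 2 + d² − 2cos(α−β) + 2d(sin β − sin α) = 101.718082; p = √p² = 10.085538; φ = atan2(cos α − cos β, d − sin α + sin β) = 0.085882 rad; t = (α − φ) mod 2π = 4.506713 rad, q = (φ − β) mod 2π = 3.403119 rad → L = 4.8·(4.506713 + 10.085538 + 3.403119) = 4.8·17.995370 = 86.377778 m
LSR: p² = d² − 2 + 2cos(α−β) + 2d(sin α + sin β) = 62.226216; p = √p² = 7.888360; φ = atan2(−cos α − cos β, d + sin α + sin β) − atan2(−2, p) = 0.384401 rad; t = (φ − α) mod 2π = 2.074991 rad, q = (φ − β) mod 2π = 3.701638 rad → L = 4.8·(2.074991 + 7.888360 + 3.701638) = 4.8·13.664989 = 65.591947 m
RSL: p² = d² − 2 + 2cos(α−β) − 2d(sin α + sin β) = 91.287390; p = √p² = 9.554443; φ = atan2(cos α + cos β, d − sin α − sin β) − atan2(2, p) = -0.319699 rad; t = (α − φ) mod 2π = 4.912295 rad, q = (β − φ) mod 2π = 3.285648 rad → L = 4.8·(4.912295 + 9.554443 + 3.285648) = 4.8·17.752386 = 85.211452 m
RLR: c = (6 − d² + 2cos(α−β) + 2d(sin α − sin β))/8 = -11.714760, |c| > 1 → infeasible
LRL: c = (6 − d² + 2cos(α−β) − 2d(sin α − sin β))/8 = -6.530262, |c| > 1 → infeasible
Shortest: LSL with L = 59.606960 m ≈ 59.6070 m
Convert LSL to answer units (arcs ×180/π): t = 1.578898·180/π = 90.4642°, p = ρ·p = 4.8·7.761578 = 37.2556 m, q = 3.077641·180/π = 176.3358°, L = 59.6070 m.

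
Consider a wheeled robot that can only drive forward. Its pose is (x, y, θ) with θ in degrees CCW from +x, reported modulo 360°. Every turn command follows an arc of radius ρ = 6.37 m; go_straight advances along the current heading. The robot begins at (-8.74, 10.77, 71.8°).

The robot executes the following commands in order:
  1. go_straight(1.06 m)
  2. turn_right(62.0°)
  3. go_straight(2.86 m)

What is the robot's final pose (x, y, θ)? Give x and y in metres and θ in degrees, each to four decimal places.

(-0.6236, 16.5512, 9.8000°)

set_pose: (x, y, θ) = (-8.7400, 10.7700, 71.8000°), ρ = 6.37
go_straight(1.06): x += 1.06·cos θ, y += 1.06·sin θ → (-8.4089, 11.7770, 71.8000°)
turn_right(62.0°): centre at ρ to the right, rotate −62.0° → (-3.4418, 16.0644, 9.8000°)
go_straight(2.86): x += 2.86·cos θ, y += 2.86·sin θ → (-0.6236, 16.5512, 9.8000°)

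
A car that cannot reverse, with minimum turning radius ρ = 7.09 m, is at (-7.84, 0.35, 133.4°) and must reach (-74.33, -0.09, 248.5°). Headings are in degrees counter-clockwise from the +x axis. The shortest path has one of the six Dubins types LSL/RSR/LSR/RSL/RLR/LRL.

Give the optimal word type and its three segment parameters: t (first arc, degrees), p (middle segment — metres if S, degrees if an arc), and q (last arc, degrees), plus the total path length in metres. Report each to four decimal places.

Let ψ = atan2(Δy, Δx) = atan2(-0.44, -66.49) = -179.6208° be the start→goal bearing.
Normalize: d = |goal − start| / ρ = 66.491456/7.09 = 9.378203, α = (θ_start − ψ) mod 360° = 313.0208° = 5.463244 rad, β = (θ_goal − ψ) mod 360° = 68.1208° = 1.188933 rad.
Common terms: sin α = -0.731105, cos α = 0.682264, sin β = 0.927972, cos β = 0.372650, cos(α−β) = -0.424199, d² = 87.950682. Work in radians in the unit-radius frame; every candidate has L = ρ·(t + p + q).
LSL: p² = 2 + d² − 2cos(α−β) + 2d(sin α − sin β) = 59.680754; p = √p² = 7.725332; φ = atan2(cos β − cos α, d + sin α − sin β) = -0.040089 rad; t = (φ − α) mod 2π = 0.779852 rad, q = (β − φ) mod 2π = 1.229022 rad → L = 7.09·(0.779852 + 7.725332 + 1.229022) = 7.09·9.734206 = 69.015520 m
RSR: p² = 2 + d² − 2cos(α−β) + 2d(sin β − sin α) = 121.917409; p = √p² = 11.041622; φ = atan2(cos α − cos β, d − sin α + sin β) = 0.028044 rad; t = (α − φ) mod 2π = 5.435200 rad, q = (φ − β) mod 2π = 5.122297 rad → L = 7.09·(5.435200 + 11.041622 + 5.122297) = 7.09·21.599118 = 153.137749 m
LSR: p² = d² − 2 + 2cos(α−β) + 2d(sin α + sin β) = 88.794790; p = √p² = 9.423099; φ = atan2(−cos α − cos β, d + sin α + sin β) − atan2(−2, p) = 0.099410 rad; t = (φ − α) mod 2π = 0.919351 rad, q = (φ − β) mod 2π = 5.193663 rad → L = 7.09·(0.919351 + 9.423099 + 5.193663) = 7.09·15.536112 = 110.151037 m
RSL: p² = d² − 2 + 2cos(α−β) − 2d(sin α + sin β) = 81.409777; p = √p² = 9.022737; φ = atan2(cos α + cos β, d − sin α − sin β) − atan2(2, p) = -0.103739 rad; t = (α − φ) mod 2π = 5.566984 rad, q = (β − φ) mod 2π = 1.292672 rad → L = 7.09·(5.566984 + 9.022737 + 1.292672) = 7.09·15.882393 = 112.606163 m
RLR: c = (6 − d² + 2cos(α−β) + 2d(sin α − sin β))/8 = -14.239676, |c| > 1 → infeasible
LRL: c = (6 − d² + 2cos(α−β) − 2d(sin α − sin β))/8 = -6.460094, |c| > 1 → infeasible
Shortest: LSL with L = 69.015520 m ≈ 69.0155 m
Convert LSL to answer units (arcs ×180/π): t = 0.779852·180/π = 44.6822°, p = ρ·p = 7.09·7.725332 = 54.7726 m, q = 1.229022·180/π = 70.4178°, L = 69.0155 m.

LSL: t = 44.6822°, p = 54.7726 m, q = 70.4178°, L = 69.0155 m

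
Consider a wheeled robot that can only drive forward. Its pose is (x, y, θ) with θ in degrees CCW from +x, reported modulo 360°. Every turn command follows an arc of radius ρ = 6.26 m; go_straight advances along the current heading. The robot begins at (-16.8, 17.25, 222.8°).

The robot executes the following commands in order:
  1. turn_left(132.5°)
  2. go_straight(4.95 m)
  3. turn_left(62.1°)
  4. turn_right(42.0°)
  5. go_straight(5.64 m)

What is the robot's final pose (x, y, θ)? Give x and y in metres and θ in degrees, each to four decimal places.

(6.7093, 13.0388, 15.4000°)

set_pose: (x, y, θ) = (-16.8000, 17.2500, 222.8000°), ρ = 6.26
turn_left(132.5°): centre at ρ to the left, rotate +132.5° → (-13.0596, 6.4179, 355.3000°)
go_straight(4.95): x += 4.95·cos θ, y += 4.95·sin θ → (-8.1263, 6.0123, 355.3000°)
turn_left(62.1°): centre at ρ to the left, rotate +62.1° → (-2.3396, 8.8786, 417.4000° ≡ 57.4000°)
turn_right(42.0°): centre at ρ to the right, rotate −42.0° → (1.2718, 11.5411, 15.4000°)
go_straight(5.64): x += 5.64·cos θ, y += 5.64·sin θ → (6.7093, 13.0388, 15.4000°)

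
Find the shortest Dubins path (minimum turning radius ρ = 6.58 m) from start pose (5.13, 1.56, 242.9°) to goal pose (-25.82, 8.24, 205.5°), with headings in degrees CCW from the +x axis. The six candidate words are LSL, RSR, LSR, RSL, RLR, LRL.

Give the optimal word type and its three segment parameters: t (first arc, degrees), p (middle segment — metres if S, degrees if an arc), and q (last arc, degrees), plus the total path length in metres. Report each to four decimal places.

Let ψ = atan2(Δy, Δx) = atan2(6.68, -30.95) = 167.8206° be the start→goal bearing.
Normalize: d = |goal − start| / ρ = 31.662674/6.58 = 4.811956, α = (θ_start − ψ) mod 360° = 75.0794° = 1.310383 rad, β = (θ_goal − ψ) mod 360° = 37.6794° = 0.657630 rad.
Common terms: sin α = 0.966284, cos α = 0.257480, sin β = 0.611243, cos β = 0.791443, cos(α−β) = 0.794415, d² = 23.154925. Work in radians in the unit-radius frame; every candidate has L = ρ·(t + p + q).
LSL: p² = 2 + d² − 2cos(α−β) + 2d(sin α − sin β) = 26.982977; p = √p² = 5.194514; φ = atan2(cos β − cos α, d + sin α − sin β) = 0.102976 rad; t = (φ − α) mod 2π = 5.075778 rad, q = (β − φ) mod 2π = 0.554655 rad → L = 6.58·(5.075778 + 5.194514 + 0.554655) = 6.58·10.824946 = 71.228146 m
RSR: p² = 2 + d² − 2cos(α−β) + 2d(sin β − sin α) = 20.149215; p = √p² = 4.488788; φ = atan2(cos α − cos β, d − sin α + sin β) = -0.119237 rad; t = (α − φ) mod 2π = 1.429621 rad, q = (φ − β) mod 2π = 5.506318 rad → L = 6.58·(1.429621 + 4.488788 + 5.506318) = 6.58·11.424726 = 75.174698 m
LSR: p² = d² − 2 + 2cos(α−β) + 2d(sin α + sin β) = 37.925734; p = √p² = 6.158387; φ = atan2(−cos α − cos β, d + sin α + sin β) − atan2(−2, p) = 0.151303 rad; t = (φ − α) mod 2π = 5.124104 rad, q = (φ − β) mod 2π = 5.776858 rad → L = 6.58·(5.124104 + 6.158387 + 5.776858) = 6.58·17.059349 = 112.250519 m
RSL: p² = d² − 2 + 2cos(α−β) − 2d(sin α + sin β) = 7.561774; p = √p² = 2.749868; φ = atan2(cos α + cos β, d − sin α − sin β) − atan2(2, p) = -0.315221 rad; t = (α − φ) mod 2π = 1.625605 rad, q = (β − φ) mod 2π = 0.972852 rad → L = 6.58·(1.625605 + 2.749868 + 0.972852) = 6.58·5.348324 = 35.191973 m
RLR: c = (6 − d² + 2cos(α−β) + 2d(sin α − sin β))/8 = -1.518652, |c| > 1 → infeasible
LRL: c = (6 − d² + 2cos(α−β) − 2d(sin α − sin β))/8 = -2.372872, |c| > 1 → infeasible
Shortest: RSL with L = 35.191973 m ≈ 35.1920 m
Convert RSL to answer units (arcs ×180/π): t = 1.625605·180/π = 93.1403°, p = ρ·p = 6.58·2.749868 = 18.0941 m, q = 0.972852·180/π = 55.7403°, L = 35.1920 m.

RSL: t = 93.1403°, p = 18.0941 m, q = 55.7403°, L = 35.1920 m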